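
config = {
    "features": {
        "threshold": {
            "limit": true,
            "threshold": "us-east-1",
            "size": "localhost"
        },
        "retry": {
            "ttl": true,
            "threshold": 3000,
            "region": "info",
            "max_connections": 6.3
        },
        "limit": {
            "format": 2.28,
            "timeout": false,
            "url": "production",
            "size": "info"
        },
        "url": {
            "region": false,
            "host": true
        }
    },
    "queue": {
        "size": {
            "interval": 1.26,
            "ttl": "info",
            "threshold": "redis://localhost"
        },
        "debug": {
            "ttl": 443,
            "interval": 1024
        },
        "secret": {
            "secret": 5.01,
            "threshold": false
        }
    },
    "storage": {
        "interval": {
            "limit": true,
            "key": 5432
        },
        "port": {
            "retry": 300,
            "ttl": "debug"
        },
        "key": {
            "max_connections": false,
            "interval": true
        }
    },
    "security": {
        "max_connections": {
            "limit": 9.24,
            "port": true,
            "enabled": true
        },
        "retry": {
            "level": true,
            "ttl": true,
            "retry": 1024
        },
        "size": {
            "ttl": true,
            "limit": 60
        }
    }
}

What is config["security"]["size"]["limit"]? 60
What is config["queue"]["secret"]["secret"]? 5.01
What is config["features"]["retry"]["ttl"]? True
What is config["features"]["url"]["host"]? True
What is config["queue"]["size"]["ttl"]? "info"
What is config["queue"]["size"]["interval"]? 1.26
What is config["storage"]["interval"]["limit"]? True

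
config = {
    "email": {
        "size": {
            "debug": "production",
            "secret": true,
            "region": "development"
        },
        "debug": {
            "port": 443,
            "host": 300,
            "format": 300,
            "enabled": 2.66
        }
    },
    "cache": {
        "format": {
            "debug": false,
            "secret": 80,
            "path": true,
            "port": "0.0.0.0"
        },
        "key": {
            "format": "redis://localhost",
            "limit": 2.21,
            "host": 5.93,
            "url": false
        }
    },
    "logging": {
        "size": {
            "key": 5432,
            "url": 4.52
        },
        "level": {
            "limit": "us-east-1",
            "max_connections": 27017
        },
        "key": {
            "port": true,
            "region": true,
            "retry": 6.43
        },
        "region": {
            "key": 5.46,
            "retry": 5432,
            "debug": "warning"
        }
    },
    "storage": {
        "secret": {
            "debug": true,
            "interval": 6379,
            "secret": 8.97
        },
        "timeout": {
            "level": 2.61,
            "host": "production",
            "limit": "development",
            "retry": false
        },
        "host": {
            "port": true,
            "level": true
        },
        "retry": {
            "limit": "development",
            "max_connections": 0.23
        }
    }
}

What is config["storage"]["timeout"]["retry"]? False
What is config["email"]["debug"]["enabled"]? 2.66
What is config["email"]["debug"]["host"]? 300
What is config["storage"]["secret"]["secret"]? 8.97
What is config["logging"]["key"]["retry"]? 6.43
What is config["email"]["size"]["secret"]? True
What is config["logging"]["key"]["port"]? True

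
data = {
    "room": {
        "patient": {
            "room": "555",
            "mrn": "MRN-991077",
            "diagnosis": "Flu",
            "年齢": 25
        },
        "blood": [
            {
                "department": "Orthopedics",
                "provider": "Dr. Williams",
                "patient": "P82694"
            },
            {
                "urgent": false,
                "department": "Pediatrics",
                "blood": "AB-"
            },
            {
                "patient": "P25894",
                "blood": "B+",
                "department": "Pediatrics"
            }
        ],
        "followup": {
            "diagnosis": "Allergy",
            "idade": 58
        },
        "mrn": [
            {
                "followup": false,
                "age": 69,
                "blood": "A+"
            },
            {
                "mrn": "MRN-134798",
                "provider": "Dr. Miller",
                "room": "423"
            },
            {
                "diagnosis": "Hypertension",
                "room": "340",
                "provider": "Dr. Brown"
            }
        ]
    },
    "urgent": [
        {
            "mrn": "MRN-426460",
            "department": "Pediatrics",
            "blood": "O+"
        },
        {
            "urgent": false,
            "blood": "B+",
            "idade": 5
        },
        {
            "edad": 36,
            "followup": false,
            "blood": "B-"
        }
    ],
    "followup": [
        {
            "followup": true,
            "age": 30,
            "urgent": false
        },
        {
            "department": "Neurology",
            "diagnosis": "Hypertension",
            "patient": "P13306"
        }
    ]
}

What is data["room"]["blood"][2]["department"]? "Pediatrics"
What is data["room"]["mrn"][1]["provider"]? "Dr. Miller"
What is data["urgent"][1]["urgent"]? False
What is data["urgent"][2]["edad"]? 36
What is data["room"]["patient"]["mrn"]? "MRN-991077"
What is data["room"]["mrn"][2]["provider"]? "Dr. Brown"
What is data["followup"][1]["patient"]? "P13306"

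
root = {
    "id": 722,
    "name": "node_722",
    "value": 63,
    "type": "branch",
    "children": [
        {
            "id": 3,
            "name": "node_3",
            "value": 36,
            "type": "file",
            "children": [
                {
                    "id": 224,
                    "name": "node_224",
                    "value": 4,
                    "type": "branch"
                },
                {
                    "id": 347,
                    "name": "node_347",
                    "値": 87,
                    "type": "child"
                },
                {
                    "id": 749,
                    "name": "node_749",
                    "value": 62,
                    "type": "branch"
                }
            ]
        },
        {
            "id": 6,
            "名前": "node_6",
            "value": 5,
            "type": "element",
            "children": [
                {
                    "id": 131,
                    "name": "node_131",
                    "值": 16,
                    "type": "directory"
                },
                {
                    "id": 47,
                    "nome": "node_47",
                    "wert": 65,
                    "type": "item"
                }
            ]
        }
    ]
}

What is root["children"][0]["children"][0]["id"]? 224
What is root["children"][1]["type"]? "element"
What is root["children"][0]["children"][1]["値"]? 87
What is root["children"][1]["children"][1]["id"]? 47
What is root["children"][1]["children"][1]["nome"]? "node_47"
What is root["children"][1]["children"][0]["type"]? "directory"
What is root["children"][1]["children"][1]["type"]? "item"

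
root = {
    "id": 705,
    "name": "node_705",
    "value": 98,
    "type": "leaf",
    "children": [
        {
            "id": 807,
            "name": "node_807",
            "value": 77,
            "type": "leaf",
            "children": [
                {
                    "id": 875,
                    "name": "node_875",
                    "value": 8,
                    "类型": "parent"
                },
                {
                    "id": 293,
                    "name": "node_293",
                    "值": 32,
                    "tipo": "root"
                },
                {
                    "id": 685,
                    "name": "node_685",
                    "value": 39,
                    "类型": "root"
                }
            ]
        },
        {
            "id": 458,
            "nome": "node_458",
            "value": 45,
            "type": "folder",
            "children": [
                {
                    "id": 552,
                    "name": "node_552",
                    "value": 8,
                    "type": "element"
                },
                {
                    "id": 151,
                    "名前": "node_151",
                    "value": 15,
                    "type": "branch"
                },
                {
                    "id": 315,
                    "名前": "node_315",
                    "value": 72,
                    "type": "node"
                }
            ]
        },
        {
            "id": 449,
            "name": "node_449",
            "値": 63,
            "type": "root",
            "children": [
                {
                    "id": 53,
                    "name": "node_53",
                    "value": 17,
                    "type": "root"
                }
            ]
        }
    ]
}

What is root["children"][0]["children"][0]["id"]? 875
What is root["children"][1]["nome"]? "node_458"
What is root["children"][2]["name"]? "node_449"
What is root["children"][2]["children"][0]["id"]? 53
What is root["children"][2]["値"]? 63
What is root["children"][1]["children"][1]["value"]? 15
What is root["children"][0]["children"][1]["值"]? 32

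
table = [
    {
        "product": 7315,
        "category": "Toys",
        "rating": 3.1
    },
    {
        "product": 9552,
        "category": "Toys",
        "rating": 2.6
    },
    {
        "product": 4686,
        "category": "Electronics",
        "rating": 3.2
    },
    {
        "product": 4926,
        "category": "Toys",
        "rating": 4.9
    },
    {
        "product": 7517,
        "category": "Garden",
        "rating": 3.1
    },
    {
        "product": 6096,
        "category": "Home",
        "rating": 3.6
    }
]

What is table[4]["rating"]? 3.1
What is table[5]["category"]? "Home"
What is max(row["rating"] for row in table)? 4.9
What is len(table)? 6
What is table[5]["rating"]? 3.6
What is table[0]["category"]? "Toys"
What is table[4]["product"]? 7517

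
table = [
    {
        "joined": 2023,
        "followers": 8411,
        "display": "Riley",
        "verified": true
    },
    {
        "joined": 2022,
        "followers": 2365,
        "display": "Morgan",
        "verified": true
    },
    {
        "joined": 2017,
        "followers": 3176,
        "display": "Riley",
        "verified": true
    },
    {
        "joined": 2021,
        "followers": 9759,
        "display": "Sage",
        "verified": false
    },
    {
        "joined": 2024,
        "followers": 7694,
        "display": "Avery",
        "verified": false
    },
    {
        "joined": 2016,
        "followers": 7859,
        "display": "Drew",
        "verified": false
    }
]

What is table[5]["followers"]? 7859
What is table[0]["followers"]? 8411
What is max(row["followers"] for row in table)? 9759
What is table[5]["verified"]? False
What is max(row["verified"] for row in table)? True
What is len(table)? 6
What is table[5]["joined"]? 2016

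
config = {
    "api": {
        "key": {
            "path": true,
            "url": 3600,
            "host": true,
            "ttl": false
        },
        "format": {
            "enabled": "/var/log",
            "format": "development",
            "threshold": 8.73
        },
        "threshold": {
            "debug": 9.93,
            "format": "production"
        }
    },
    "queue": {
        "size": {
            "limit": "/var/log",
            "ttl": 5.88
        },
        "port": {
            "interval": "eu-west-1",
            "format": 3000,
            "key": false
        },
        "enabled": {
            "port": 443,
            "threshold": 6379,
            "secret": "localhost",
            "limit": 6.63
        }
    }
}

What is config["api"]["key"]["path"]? True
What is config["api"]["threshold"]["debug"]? 9.93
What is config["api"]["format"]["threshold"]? 8.73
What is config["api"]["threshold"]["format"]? "production"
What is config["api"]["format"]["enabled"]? "/var/log"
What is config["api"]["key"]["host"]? True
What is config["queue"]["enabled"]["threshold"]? 6379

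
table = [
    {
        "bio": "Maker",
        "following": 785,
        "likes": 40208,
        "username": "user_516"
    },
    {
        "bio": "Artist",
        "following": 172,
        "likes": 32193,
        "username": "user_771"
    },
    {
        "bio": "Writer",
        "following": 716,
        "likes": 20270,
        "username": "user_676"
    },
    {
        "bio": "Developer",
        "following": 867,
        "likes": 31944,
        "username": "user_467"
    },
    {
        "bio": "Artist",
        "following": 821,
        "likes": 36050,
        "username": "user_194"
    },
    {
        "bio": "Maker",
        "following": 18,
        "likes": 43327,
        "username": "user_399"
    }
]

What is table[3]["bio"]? "Developer"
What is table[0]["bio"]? "Maker"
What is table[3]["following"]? 867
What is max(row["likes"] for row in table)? 43327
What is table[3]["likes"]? 31944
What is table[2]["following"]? 716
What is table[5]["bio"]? "Maker"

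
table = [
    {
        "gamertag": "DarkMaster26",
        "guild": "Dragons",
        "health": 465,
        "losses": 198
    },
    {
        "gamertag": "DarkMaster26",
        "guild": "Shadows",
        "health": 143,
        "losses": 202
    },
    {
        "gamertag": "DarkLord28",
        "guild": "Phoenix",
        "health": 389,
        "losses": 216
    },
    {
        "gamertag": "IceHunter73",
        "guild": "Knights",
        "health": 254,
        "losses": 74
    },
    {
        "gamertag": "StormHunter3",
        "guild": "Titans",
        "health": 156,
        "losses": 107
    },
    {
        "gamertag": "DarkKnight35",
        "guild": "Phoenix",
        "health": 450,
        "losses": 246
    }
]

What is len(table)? 6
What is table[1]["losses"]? 202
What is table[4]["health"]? 156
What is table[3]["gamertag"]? "IceHunter73"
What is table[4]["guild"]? "Titans"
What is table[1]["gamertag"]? "DarkMaster26"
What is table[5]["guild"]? "Phoenix"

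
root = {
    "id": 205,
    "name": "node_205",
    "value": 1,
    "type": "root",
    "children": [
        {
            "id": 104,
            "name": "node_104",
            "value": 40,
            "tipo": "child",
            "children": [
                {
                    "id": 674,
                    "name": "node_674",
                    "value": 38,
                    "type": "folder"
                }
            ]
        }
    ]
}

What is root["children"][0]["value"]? 40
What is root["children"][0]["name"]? "node_104"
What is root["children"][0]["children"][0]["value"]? 38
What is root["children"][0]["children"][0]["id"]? 674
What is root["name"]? "node_205"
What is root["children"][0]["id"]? 104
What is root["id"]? 205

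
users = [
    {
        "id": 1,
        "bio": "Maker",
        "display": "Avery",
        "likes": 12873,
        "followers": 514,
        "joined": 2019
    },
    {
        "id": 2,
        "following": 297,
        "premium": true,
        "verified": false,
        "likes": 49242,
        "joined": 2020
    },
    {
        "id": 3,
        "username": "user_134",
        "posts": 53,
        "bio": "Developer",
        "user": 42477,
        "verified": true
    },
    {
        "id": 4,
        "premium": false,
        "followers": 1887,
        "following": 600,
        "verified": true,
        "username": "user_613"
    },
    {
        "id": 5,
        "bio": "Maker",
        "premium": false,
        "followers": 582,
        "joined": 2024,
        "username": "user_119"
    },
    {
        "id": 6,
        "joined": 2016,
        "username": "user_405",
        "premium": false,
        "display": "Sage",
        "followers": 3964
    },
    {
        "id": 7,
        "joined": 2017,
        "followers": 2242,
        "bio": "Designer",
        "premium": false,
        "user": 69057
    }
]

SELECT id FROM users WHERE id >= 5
[5, 6, 7]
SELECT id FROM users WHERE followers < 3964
[1, 4, 5, 7]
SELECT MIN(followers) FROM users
514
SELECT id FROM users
[1, 2, 3, 4, 5, 6, 7]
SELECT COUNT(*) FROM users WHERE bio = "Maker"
2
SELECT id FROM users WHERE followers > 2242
[6]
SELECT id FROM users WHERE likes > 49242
[]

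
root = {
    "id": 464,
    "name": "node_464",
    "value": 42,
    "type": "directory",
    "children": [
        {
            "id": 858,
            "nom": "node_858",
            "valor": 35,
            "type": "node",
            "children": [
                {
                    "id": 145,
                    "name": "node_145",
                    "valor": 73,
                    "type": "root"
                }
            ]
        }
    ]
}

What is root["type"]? "directory"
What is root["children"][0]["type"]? "node"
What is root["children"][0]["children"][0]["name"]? "node_145"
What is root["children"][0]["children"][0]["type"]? "root"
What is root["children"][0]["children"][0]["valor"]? 73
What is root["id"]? 464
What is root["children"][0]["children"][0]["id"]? 145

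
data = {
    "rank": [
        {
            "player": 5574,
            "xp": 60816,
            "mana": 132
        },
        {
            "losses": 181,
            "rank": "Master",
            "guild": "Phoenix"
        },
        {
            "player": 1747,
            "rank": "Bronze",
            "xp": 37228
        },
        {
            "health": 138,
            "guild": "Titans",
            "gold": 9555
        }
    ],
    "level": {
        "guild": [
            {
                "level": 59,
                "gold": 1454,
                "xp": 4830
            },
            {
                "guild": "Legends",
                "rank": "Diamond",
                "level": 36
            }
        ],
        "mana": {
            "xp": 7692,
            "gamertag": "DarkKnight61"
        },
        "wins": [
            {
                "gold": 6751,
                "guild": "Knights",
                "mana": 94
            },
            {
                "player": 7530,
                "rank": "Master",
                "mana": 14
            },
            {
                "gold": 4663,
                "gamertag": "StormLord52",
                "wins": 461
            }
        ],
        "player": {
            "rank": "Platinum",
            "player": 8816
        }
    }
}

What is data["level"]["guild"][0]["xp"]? 4830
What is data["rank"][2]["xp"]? 37228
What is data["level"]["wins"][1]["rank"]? "Master"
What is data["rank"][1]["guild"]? "Phoenix"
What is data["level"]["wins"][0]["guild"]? "Knights"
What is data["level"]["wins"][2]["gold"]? 4663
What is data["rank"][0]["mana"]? 132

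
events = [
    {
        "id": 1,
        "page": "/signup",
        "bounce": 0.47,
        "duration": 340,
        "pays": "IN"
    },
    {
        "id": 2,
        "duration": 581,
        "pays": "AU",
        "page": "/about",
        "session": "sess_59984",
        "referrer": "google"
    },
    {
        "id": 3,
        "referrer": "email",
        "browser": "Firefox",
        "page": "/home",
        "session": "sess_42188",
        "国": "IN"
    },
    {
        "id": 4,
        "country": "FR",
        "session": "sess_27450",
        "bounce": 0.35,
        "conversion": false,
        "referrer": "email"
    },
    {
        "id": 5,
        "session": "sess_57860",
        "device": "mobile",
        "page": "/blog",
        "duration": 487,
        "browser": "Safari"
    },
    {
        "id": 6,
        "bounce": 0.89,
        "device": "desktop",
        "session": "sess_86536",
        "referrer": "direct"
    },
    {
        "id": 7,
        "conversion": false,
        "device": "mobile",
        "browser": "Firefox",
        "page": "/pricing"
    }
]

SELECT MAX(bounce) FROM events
0.89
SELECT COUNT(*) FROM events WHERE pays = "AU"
1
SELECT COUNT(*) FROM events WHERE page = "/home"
1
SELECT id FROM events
[1, 2, 3, 4, 5, 6, 7]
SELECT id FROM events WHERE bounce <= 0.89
[1, 4, 6]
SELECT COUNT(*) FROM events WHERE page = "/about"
1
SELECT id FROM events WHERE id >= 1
[1, 2, 3, 4, 5, 6, 7]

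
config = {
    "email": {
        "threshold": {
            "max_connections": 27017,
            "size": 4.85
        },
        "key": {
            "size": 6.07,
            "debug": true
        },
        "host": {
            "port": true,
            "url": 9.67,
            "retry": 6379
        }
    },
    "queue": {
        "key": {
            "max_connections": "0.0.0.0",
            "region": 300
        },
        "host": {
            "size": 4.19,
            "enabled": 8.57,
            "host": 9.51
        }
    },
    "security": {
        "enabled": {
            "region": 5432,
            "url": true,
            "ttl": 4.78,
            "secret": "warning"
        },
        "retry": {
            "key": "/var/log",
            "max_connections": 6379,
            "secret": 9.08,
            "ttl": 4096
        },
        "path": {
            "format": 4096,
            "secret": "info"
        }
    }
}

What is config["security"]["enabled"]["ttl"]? 4.78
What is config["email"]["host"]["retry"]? 6379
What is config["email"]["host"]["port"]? True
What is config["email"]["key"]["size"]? 6.07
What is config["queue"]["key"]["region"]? 300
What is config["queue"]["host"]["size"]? 4.19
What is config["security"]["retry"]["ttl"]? 4096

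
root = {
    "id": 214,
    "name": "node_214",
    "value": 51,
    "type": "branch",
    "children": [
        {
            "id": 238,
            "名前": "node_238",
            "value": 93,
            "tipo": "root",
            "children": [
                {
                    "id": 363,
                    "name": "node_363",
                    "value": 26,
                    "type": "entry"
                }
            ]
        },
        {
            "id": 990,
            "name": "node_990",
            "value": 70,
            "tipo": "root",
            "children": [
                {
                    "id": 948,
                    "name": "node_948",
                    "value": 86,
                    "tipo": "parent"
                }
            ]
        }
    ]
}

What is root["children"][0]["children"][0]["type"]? "entry"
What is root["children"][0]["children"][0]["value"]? 26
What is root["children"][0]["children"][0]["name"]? "node_363"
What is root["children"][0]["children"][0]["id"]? 363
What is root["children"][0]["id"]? 238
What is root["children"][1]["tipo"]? "root"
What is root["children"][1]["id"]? 990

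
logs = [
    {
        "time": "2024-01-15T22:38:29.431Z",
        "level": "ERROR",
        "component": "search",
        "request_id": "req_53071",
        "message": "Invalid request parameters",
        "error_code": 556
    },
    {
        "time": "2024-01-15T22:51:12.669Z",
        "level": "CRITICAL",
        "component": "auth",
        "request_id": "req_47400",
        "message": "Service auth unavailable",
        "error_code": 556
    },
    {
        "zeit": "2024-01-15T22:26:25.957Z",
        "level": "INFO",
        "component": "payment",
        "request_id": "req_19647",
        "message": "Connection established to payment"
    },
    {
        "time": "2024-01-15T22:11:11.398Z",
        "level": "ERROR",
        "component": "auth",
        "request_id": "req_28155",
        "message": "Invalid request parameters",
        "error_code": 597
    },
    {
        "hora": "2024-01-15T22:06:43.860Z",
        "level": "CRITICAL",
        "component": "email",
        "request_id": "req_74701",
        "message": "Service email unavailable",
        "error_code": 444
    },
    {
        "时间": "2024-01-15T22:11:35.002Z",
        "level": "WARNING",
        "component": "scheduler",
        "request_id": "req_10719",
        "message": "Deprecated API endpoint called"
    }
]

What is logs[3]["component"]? "auth"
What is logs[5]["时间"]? "2024-01-15T22:11:35.002Z"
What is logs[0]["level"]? "ERROR"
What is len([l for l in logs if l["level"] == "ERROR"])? 2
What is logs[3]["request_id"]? "req_28155"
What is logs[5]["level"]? "WARNING"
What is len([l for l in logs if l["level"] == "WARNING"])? 1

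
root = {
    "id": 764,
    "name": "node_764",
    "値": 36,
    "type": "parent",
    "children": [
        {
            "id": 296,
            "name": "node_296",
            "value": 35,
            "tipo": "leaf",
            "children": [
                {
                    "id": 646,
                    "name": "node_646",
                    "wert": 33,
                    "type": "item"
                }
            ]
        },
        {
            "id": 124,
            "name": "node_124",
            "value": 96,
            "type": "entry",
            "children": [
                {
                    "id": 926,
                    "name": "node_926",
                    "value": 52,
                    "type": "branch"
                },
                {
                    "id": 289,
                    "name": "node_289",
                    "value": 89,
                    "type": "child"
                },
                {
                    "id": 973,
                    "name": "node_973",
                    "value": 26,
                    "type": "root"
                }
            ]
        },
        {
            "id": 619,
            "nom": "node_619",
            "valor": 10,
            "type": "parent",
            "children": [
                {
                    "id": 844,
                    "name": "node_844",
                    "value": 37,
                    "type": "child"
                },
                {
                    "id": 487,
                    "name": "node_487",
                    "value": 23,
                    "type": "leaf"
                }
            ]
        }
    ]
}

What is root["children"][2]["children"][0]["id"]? 844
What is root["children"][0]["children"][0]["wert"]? 33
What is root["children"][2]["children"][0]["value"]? 37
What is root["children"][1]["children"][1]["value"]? 89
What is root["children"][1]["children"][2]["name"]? "node_973"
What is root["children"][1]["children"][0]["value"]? 52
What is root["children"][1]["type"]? "entry"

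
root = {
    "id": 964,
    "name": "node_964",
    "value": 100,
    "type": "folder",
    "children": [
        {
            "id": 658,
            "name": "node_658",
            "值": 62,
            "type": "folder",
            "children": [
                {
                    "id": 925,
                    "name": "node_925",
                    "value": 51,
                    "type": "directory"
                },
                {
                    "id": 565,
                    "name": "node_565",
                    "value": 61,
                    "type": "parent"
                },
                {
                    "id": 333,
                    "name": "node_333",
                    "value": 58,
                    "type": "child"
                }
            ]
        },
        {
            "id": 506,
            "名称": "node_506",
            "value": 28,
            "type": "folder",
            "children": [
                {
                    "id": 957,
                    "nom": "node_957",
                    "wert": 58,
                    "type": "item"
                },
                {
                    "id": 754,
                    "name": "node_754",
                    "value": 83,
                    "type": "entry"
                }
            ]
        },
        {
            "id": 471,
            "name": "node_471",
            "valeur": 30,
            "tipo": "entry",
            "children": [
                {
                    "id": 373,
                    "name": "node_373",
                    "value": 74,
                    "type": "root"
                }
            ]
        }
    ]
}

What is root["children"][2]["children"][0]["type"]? "root"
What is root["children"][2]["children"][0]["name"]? "node_373"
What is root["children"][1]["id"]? 506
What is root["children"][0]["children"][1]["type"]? "parent"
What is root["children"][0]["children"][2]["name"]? "node_333"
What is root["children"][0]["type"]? "folder"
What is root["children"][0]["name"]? "node_658"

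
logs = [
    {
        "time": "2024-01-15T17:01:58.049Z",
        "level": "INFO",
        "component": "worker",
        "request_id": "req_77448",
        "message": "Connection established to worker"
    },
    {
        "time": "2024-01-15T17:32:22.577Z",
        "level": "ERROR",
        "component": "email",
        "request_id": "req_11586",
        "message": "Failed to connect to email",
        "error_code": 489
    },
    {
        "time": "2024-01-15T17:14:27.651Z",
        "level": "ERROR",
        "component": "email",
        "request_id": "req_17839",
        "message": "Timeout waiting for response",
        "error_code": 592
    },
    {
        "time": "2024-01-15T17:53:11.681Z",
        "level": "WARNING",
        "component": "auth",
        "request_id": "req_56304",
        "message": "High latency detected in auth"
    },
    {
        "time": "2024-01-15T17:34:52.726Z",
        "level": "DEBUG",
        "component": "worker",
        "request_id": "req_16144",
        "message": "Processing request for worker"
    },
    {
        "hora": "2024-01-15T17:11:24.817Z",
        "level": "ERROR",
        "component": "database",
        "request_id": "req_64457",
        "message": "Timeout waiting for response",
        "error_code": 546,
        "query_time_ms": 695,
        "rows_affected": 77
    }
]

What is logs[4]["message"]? "Processing request for worker"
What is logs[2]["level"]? "ERROR"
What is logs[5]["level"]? "ERROR"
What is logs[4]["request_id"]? "req_16144"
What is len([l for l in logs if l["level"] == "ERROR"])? 3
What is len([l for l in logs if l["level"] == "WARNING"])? 1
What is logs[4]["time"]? "2024-01-15T17:34:52.726Z"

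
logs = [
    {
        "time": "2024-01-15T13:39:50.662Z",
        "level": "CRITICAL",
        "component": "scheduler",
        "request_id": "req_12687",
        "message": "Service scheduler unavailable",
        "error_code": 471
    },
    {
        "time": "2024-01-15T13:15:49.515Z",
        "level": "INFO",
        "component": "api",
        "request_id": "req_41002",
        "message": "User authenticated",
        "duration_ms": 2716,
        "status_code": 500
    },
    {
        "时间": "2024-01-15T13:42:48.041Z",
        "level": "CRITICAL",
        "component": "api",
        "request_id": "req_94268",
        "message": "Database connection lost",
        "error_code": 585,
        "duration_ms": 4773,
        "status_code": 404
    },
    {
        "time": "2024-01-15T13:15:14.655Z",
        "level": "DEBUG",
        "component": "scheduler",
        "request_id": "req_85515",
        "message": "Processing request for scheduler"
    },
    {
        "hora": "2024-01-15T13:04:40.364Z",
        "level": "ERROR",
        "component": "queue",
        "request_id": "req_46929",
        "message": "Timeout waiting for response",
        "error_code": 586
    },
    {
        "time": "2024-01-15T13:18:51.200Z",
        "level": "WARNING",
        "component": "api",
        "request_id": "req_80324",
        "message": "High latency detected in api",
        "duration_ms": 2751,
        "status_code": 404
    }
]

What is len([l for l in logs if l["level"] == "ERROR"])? 1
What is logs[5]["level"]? "WARNING"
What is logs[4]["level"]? "ERROR"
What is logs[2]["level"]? "CRITICAL"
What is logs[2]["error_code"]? 585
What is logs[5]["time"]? "2024-01-15T13:18:51.200Z"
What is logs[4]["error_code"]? 586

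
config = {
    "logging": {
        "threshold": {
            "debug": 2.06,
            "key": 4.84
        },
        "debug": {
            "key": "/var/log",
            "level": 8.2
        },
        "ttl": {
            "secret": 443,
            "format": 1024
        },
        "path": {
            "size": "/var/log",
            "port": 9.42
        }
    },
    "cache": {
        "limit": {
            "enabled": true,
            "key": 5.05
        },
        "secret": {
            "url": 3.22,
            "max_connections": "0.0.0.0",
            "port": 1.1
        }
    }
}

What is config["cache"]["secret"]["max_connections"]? "0.0.0.0"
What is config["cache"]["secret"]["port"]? 1.1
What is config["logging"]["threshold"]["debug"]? 2.06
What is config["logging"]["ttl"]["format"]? 1024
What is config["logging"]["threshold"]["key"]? 4.84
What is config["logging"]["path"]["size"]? "/var/log"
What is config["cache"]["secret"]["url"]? 3.22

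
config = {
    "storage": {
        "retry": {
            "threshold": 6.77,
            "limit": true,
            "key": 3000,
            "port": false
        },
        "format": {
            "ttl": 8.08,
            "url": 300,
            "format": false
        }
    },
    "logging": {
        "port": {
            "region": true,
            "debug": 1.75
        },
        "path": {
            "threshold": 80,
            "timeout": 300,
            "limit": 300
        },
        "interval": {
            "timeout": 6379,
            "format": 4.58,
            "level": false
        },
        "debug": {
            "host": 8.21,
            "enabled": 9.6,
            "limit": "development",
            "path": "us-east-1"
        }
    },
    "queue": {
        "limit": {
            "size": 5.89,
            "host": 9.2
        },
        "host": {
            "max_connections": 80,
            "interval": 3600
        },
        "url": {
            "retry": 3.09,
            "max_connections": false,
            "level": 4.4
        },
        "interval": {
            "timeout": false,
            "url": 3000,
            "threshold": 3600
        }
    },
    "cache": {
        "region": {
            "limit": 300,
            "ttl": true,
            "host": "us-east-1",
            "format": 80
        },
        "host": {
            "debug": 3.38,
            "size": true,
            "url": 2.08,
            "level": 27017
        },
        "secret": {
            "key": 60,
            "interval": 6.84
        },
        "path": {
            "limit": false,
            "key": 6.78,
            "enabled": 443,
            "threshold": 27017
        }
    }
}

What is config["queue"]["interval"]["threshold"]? 3600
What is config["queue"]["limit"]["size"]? 5.89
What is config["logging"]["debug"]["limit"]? "development"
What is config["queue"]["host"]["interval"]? 3600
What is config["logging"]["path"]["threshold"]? 80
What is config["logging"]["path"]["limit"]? 300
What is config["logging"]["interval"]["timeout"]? 6379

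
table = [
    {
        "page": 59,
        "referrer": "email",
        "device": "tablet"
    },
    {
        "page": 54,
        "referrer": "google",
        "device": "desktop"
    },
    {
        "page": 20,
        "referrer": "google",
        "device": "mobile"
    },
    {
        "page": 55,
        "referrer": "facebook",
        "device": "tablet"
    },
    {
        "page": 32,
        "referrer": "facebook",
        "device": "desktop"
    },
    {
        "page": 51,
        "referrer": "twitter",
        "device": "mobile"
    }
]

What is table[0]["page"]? 59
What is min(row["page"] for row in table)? 20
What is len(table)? 6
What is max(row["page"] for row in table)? 59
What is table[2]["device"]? "mobile"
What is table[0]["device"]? "tablet"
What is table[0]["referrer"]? "email"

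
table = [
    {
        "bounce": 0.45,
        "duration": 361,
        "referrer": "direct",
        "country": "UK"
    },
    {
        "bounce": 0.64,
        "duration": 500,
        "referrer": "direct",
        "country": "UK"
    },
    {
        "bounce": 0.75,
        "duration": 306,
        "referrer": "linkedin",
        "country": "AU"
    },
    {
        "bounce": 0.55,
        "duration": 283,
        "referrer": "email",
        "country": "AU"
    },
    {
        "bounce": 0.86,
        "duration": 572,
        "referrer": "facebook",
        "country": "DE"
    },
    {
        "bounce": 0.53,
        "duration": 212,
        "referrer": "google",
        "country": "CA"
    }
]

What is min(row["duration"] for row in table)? 212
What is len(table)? 6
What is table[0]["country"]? "UK"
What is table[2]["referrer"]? "linkedin"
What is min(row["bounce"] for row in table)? 0.45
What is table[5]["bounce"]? 0.53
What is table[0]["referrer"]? "direct"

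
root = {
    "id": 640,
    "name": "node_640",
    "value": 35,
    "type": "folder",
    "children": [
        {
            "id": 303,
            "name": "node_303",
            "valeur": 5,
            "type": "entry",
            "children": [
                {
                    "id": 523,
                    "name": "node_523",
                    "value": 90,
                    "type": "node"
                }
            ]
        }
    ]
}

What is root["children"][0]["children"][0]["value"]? 90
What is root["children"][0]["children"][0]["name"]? "node_523"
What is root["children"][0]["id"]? 303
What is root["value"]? 35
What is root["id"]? 640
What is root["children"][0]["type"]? "entry"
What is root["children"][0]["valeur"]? 5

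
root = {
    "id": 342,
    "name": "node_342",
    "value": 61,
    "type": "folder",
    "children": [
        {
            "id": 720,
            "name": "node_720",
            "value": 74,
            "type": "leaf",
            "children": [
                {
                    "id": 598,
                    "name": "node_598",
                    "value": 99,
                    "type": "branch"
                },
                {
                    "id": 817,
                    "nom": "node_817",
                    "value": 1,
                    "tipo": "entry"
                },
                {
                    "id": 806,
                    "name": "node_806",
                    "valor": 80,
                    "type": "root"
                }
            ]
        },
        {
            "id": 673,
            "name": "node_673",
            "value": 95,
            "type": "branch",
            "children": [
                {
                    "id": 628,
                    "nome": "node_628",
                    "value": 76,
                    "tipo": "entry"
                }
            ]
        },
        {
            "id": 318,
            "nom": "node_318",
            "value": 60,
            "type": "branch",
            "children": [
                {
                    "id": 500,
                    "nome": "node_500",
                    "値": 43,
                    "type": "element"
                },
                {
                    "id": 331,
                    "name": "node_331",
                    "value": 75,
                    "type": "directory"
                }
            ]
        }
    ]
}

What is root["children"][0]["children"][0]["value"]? 99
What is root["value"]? 61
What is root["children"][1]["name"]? "node_673"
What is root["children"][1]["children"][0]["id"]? 628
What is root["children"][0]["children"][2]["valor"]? 80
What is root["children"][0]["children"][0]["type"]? "branch"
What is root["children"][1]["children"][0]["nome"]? "node_628"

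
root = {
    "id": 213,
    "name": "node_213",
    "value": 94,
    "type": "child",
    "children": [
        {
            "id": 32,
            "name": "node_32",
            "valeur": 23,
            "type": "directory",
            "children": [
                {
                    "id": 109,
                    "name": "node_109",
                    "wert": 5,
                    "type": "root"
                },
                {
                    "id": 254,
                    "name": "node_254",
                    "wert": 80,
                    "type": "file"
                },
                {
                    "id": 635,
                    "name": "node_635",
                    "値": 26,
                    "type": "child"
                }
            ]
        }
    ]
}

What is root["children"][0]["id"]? 32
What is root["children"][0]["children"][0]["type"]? "root"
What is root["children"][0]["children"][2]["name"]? "node_635"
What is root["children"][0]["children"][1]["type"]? "file"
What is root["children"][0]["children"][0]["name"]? "node_109"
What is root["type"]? "child"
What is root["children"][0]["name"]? "node_32"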